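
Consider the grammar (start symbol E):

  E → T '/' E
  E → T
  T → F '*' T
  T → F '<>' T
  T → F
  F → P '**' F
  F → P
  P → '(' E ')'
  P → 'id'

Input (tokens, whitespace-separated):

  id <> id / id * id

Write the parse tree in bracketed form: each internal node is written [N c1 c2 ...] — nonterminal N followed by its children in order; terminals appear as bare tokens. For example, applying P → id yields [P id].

[E [T [F [P id]] <> [T [F [P id]]]] / [E [T [F [P id]] * [T [F [P id]]]]]]

E
T / E
F <> T / E
P <> T / E
id <> T / E
id <> F / E
id <> P / E
id <> id / E
id <> id / T
id <> id / F * T
id <> id / P * T
id <> id / id * T
id <> id / id * F
id <> id / id * P
id <> id / id * id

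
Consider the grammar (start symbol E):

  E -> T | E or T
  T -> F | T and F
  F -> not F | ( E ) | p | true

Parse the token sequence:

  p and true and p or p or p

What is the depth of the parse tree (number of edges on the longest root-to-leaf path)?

7

[E [E [E [T [T [T [F p]] and [F true]] and [F p]]] or [T [F p]]] or [T [F p]]]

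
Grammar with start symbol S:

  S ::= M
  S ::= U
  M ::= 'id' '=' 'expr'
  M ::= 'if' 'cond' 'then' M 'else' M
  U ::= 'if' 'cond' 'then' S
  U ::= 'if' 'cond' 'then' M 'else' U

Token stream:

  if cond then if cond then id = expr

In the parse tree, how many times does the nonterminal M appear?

[S [U if cond then [S [U if cond then [S [M id = expr]]]]]]

1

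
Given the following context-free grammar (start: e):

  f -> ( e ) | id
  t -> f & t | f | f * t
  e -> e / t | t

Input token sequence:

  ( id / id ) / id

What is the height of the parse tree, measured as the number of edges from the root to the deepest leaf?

8

[e [e [t [f ( [e [e [t [f id]]] / [t [f id]]] )]]] / [t [f id]]]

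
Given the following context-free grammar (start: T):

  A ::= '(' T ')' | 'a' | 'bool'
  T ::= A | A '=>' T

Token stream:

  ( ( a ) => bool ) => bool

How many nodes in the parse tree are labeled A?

5

[T [A ( [T [A ( [T [A a]] )] => [T [A bool]]] )] => [T [A bool]]]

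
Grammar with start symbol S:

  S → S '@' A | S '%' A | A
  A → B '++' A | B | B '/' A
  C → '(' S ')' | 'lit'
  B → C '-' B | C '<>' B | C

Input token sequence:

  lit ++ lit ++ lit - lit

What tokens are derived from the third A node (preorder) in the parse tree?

lit - lit

[S [A [B [C lit]] ++ [A [B [C lit]] ++ [A [B [C lit] - [B [C lit]]]]]]]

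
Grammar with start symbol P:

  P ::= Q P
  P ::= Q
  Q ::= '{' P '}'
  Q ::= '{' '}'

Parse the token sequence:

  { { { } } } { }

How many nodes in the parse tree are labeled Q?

4

[P [Q { [P [Q { [P [Q { }]] }]] }] [P [Q { }]]]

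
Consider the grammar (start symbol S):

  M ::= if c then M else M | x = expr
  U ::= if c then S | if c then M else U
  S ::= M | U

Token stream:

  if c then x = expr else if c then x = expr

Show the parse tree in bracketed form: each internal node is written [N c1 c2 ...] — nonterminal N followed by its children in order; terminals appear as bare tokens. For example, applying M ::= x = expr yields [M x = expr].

[S [U if c then [M x = expr] else [U if c then [S [M x = expr]]]]]

S
U
if c then M else U
if c then x = expr else U
if c then x = expr else if c then S
if c then x = expr else if c then M
if c then x = expr else if c then x = expr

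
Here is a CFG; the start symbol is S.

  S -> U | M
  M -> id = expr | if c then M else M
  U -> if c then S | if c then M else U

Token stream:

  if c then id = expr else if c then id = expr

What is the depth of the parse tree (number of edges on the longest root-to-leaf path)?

[S [U if c then [M id = expr] else [U if c then [S [M id = expr]]]]]

5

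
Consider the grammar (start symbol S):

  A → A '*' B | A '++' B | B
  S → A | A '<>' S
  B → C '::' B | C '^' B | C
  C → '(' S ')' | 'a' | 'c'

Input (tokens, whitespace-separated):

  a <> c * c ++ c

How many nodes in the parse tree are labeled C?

4

[S [A [B [C a]]] <> [S [A [A [A [B [C c]]] * [B [C c]]] ++ [B [C c]]]]]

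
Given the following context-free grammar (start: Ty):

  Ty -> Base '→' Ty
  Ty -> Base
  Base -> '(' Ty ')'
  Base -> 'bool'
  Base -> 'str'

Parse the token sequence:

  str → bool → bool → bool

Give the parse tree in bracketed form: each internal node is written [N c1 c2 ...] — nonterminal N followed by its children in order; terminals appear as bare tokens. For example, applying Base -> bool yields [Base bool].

[Ty [Base str] → [Ty [Base bool] → [Ty [Base bool] → [Ty [Base bool]]]]]

Ty
Base → Ty
str → Ty
str → Base → Ty
str → bool → Ty
str → bool → Base → Ty
str → bool → bool → Ty
str → bool → bool → Base
str → bool → bool → bool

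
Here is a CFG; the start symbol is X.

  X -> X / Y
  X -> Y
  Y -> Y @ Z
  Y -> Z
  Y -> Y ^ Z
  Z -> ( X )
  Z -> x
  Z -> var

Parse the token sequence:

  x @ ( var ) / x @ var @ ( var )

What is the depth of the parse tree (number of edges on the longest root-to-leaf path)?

[X [X [Y [Y [Z x]] @ [Z ( [X [Y [Z var]]] )]]] / [Y [Y [Y [Z x]] @ [Z var]] @ [Z ( [X [Y [Z var]]] )]]]

7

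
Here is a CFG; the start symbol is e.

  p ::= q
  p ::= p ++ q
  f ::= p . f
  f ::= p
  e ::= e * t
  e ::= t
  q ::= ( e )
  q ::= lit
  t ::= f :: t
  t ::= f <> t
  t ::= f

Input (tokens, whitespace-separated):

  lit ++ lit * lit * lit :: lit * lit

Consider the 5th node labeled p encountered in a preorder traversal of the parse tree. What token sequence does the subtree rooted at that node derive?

[e [e [e [e [t [f [p [p [q lit]] ++ [q lit]]]]] * [t [f [p [q lit]]]]] * [t [f [p [q lit]]] :: [t [f [p [q lit]]]]]] * [t [f [p [q lit]]]]]

lit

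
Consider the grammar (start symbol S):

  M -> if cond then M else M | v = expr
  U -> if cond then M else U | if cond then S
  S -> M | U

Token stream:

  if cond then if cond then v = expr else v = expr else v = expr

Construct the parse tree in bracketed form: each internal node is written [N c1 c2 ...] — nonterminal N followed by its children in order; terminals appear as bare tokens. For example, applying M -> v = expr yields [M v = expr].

[S [M if cond then [M if cond then [M v = expr] else [M v = expr]] else [M v = expr]]]

S
M
if cond then M else M
if cond then if cond then M else M else M
if cond then if cond then v = expr else M else M
if cond then if cond then v = expr else v = expr else M
if cond then if cond then v = expr else v = expr else v = expr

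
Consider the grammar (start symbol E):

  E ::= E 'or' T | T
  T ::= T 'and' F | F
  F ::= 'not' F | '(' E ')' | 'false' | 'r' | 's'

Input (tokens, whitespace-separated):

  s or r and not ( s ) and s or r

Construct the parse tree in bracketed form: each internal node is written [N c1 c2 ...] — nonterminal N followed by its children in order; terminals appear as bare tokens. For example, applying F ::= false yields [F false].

E
E or T
E or T or T
T or T or T
F or T or T
s or T or T
s or T and F or T
s or T and F and F or T
s or F and F and F or T
s or r and F and F or T
s or r and not F and F or T
s or r and not ( E ) and F or T
s or r and not ( T ) and F or T
s or r and not ( F ) and F or T
s or r and not ( s ) and F or T
s or r and not ( s ) and s or T
s or r and not ( s ) and s or F
s or r and not ( s ) and s or r

[E [E [E [T [F s]]] or [T [T [T [F r]] and [F not [F ( [E [T [F s]]] )]]] and [F s]]] or [T [F r]]]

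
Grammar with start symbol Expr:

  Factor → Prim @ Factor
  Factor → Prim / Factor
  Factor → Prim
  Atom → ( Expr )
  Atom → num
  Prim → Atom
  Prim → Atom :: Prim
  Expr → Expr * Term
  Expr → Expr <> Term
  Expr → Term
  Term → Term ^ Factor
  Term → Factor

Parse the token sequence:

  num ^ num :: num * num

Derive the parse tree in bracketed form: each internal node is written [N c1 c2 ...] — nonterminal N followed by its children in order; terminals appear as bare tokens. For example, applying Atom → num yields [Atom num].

[Expr [Expr [Term [Term [Factor [Prim [Atom num]]]] ^ [Factor [Prim [Atom num] :: [Prim [Atom num]]]]]] * [Term [Factor [Prim [Atom num]]]]]

Expr
Expr * Term
Term * Term
Term ^ Factor * Term
Factor ^ Factor * Term
Prim ^ Factor * Term
Atom ^ Factor * Term
num ^ Factor * Term
num ^ Prim * Term
num ^ Atom :: Prim * Term
num ^ num :: Prim * Term
num ^ num :: Atom * Term
num ^ num :: num * Term
num ^ num :: num * Factor
num ^ num :: num * Prim
num ^ num :: num * Atom
num ^ num :: num * num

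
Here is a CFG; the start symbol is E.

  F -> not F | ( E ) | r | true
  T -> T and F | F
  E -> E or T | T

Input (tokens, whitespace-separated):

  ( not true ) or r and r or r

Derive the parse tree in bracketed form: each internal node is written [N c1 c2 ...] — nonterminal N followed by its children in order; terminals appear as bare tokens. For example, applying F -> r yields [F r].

E
E or T
E or T or T
T or T or T
F or T or T
( E ) or T or T
( T ) or T or T
( F ) or T or T
( not F ) or T or T
( not true ) or T or T
( not true ) or T and F or T
( not true ) or F and F or T
( not true ) or r and F or T
( not true ) or r and r or T
( not true ) or r and r or F
( not true ) or r and r or r

[E [E [E [T [F ( [E [T [F not [F true]]]] )]]] or [T [T [F r]] and [F r]]] or [T [F r]]]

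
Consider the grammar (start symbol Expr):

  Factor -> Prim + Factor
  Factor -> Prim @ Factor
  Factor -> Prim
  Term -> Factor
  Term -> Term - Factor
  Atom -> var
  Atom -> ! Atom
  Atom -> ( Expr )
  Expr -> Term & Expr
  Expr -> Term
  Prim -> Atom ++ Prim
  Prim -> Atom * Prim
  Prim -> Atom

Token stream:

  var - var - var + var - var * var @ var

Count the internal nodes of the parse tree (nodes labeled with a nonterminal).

[Expr [Term [Term [Term [Term [Factor [Prim [Atom var]]]] - [Factor [Prim [Atom var]]]] - [Factor [Prim [Atom var]] + [Factor [Prim [Atom var]]]]] - [Factor [Prim [Atom var] * [Prim [Atom var]]] @ [Factor [Prim [Atom var]]]]]]

25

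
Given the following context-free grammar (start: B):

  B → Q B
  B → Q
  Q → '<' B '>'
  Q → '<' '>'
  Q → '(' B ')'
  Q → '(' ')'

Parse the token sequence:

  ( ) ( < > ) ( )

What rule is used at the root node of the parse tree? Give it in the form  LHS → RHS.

[B [Q ( )] [B [Q ( [B [Q < >]] )] [B [Q ( )]]]]

B → Q B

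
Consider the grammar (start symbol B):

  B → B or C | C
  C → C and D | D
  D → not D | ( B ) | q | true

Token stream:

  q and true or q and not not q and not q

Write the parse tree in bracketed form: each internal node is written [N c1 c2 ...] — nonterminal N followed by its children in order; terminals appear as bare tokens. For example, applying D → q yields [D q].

B
B or C
C or C
C and D or C
D and D or C
q and D or C
q and true or C
q and true or C and D
q and true or C and D and D
q and true or D and D and D
q and true or q and D and D
q and true or q and not D and D
q and true or q and not not D and D
q and true or q and not not q and D
q and true or q and not not q and not D
q and true or q and not not q and not q

[B [B [C [C [D q]] and [D true]]] or [C [C [C [D q]] and [D not [D not [D q]]]] and [D not [D q]]]]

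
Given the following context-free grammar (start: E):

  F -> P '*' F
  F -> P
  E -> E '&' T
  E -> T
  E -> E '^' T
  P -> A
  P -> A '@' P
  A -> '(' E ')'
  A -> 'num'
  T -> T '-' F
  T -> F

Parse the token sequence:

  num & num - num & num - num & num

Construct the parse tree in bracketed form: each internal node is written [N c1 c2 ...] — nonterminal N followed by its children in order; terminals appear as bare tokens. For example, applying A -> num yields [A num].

[E [E [E [E [T [F [P [A num]]]]] & [T [T [F [P [A num]]]] - [F [P [A num]]]]] & [T [T [F [P [A num]]]] - [F [P [A num]]]]] & [T [F [P [A num]]]]]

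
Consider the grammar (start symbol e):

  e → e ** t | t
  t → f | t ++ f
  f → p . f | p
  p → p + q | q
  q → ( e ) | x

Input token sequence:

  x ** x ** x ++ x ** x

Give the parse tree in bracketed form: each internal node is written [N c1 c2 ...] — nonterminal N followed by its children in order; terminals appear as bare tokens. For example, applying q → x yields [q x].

[e [e [e [e [t [f [p [q x]]]]] ** [t [f [p [q x]]]]] ** [t [t [f [p [q x]]]] ++ [f [p [q x]]]]] ** [t [f [p [q x]]]]]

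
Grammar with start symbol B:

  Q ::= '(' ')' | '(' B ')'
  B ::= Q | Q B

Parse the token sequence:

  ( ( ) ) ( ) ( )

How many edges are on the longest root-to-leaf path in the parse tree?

4

[B [Q ( [B [Q ( )]] )] [B [Q ( )] [B [Q ( )]]]]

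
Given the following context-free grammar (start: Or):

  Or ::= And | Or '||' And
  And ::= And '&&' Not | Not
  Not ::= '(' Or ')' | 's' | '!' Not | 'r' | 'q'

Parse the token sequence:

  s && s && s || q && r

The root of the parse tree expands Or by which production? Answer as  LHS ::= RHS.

Or ::= Or '||' And

[Or [Or [And [And [And [Not s]] && [Not s]] && [Not s]]] || [And [And [Not q]] && [Not r]]]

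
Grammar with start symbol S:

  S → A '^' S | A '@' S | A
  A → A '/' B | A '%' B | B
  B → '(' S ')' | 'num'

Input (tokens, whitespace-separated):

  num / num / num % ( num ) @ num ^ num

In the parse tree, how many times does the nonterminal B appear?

7

[S [A [A [A [A [B num]] / [B num]] / [B num]] % [B ( [S [A [B num]]] )]] @ [S [A [B num]] ^ [S [A [B num]]]]]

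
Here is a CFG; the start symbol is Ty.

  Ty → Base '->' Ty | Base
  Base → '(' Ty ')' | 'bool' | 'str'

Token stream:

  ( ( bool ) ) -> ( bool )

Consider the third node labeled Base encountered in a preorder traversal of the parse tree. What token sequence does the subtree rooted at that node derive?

bool

[Ty [Base ( [Ty [Base ( [Ty [Base bool]] )]] )] -> [Ty [Base ( [Ty [Base bool]] )]]]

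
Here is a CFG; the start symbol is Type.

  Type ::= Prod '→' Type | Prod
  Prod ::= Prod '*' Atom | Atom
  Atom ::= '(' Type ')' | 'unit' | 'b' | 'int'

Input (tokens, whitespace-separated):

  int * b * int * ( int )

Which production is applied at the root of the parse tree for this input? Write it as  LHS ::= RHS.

[Type [Prod [Prod [Prod [Prod [Atom int]] * [Atom b]] * [Atom int]] * [Atom ( [Type [Prod [Atom int]]] )]]]

Type ::= Prod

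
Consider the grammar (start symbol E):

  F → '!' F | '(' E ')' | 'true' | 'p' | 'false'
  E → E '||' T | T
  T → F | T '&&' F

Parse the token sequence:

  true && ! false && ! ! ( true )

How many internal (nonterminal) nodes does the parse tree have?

[E [T [T [T [F true]] && [F ! [F false]]] && [F ! [F ! [F ( [E [T [F true]]] )]]]]]

13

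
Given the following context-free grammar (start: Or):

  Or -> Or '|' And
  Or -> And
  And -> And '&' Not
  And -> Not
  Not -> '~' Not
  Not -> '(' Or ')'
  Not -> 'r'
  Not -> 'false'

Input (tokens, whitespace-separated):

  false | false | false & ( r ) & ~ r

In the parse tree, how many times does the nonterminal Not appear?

[Or [Or [Or [And [Not false]]] | [And [Not false]]] | [And [And [And [Not false]] & [Not ( [Or [And [Not r]]] )]] & [Not ~ [Not r]]]]

7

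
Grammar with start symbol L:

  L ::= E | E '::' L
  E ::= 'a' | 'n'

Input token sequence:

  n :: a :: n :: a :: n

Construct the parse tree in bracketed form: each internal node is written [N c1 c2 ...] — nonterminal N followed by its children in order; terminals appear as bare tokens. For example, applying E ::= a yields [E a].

[L [E n] :: [L [E a] :: [L [E n] :: [L [E a] :: [L [E n]]]]]]

L
E :: L
n :: L
n :: E :: L
n :: a :: L
n :: a :: E :: L
n :: a :: n :: L
n :: a :: n :: E :: L
n :: a :: n :: a :: L
n :: a :: n :: a :: E
n :: a :: n :: a :: n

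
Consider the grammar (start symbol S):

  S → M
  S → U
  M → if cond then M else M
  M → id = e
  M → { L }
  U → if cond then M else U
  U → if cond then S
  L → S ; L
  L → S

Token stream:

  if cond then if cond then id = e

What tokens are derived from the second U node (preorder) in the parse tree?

if cond then id = e

[S [U if cond then [S [U if cond then [S [M id = e]]]]]]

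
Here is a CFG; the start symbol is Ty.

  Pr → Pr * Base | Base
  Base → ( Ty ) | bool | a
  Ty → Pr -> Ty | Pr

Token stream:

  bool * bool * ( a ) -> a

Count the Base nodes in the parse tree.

[Ty [Pr [Pr [Pr [Base bool]] * [Base bool]] * [Base ( [Ty [Pr [Base a]]] )]] -> [Ty [Pr [Base a]]]]

5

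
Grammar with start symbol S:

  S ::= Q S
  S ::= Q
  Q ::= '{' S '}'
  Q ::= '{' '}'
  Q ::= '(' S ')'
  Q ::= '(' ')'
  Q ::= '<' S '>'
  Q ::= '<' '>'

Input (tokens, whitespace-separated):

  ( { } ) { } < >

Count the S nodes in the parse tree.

[S [Q ( [S [Q { }]] )] [S [Q { }] [S [Q < >]]]]

4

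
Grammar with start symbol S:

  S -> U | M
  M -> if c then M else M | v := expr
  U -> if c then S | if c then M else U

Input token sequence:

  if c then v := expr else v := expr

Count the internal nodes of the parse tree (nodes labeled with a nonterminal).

[S [M if c then [M v := expr] else [M v := expr]]]

4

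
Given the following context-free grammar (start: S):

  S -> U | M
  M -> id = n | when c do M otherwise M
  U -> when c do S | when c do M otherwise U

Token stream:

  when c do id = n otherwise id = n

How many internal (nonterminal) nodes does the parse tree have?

4

[S [M when c do [M id = n] otherwise [M id = n]]]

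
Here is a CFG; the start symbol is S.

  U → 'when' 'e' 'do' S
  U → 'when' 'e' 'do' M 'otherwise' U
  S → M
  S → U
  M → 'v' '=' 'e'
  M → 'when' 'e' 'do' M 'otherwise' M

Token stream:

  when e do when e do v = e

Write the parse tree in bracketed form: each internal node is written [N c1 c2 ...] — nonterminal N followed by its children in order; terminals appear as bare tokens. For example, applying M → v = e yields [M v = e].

S
U
when e do S
when e do U
when e do when e do S
when e do when e do M
when e do when e do v = e

[S [U when e do [S [U when e do [S [M v = e]]]]]]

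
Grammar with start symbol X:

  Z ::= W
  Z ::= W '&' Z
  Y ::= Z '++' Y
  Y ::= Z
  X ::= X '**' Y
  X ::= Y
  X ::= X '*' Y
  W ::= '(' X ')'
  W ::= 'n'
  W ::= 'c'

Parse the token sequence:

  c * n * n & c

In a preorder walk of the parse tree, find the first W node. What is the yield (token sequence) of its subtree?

c

[X [X [X [Y [Z [W c]]]] * [Y [Z [W n]]]] * [Y [Z [W n] & [Z [W c]]]]]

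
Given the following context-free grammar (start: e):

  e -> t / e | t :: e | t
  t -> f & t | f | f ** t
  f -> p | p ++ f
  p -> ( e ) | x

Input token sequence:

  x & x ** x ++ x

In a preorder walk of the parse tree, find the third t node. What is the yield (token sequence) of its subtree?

x ++ x

[e [t [f [p x]] & [t [f [p x]] ** [t [f [p x] ++ [f [p x]]]]]]]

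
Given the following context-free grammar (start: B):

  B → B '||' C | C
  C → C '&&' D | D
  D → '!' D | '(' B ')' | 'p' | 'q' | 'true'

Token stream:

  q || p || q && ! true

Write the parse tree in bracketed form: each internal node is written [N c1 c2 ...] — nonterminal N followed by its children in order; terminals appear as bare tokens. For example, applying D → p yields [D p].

[B [B [B [C [D q]]] || [C [D p]]] || [C [C [D q]] && [D ! [D true]]]]

B
B || C
B || C || C
C || C || C
D || C || C
q || C || C
q || D || C
q || p || C
q || p || C && D
q || p || D && D
q || p || q && D
q || p || q && ! D
q || p || q && ! true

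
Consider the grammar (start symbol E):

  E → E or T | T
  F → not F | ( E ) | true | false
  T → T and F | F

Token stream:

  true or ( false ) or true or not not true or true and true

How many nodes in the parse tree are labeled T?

7

[E [E [E [E [E [T [F true]]] or [T [F ( [E [T [F false]]] )]]] or [T [F true]]] or [T [F not [F not [F true]]]]] or [T [T [F true]] and [F true]]]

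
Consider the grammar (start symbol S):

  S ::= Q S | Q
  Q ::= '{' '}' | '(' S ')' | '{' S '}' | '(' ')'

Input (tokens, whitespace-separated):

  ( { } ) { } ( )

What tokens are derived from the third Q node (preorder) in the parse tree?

[S [Q ( [S [Q { }]] )] [S [Q { }] [S [Q ( )]]]]

{ }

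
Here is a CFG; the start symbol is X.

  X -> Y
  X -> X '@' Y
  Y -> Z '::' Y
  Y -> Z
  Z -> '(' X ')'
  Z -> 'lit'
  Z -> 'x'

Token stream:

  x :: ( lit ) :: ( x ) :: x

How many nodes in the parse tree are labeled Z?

6

[X [Y [Z x] :: [Y [Z ( [X [Y [Z lit]]] )] :: [Y [Z ( [X [Y [Z x]]] )] :: [Y [Z x]]]]]]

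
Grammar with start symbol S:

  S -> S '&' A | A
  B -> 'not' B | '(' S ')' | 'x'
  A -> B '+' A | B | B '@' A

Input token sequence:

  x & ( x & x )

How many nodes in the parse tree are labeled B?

[S [S [A [B x]]] & [A [B ( [S [S [A [B x]]] & [A [B x]]] )]]]

4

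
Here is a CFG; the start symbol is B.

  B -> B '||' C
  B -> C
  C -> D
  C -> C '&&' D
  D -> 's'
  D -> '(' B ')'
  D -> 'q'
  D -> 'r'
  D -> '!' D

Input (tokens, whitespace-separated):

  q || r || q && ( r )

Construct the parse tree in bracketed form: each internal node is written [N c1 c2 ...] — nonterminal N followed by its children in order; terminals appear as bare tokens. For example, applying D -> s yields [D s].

[B [B [B [C [D q]]] || [C [D r]]] || [C [C [D q]] && [D ( [B [C [D r]]] )]]]

B
B || C
B || C || C
C || C || C
D || C || C
q || C || C
q || D || C
q || r || C
q || r || C && D
q || r || D && D
q || r || q && D
q || r || q && ( B )
q || r || q && ( C )
q || r || q && ( D )
q || r || q && ( r )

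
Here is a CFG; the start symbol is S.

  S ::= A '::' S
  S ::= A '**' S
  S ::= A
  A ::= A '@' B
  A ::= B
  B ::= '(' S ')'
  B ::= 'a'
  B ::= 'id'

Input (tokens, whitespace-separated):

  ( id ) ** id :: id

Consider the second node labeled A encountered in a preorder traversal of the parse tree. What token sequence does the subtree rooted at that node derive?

[S [A [B ( [S [A [B id]]] )]] ** [S [A [B id]] :: [S [A [B id]]]]]

id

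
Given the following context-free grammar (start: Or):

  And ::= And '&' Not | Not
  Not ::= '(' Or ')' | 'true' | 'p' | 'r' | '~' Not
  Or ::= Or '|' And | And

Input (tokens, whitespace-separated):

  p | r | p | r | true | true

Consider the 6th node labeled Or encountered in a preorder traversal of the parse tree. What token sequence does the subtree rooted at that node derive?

p

[Or [Or [Or [Or [Or [Or [And [Not p]]] | [And [Not r]]] | [And [Not p]]] | [And [Not r]]] | [And [Not true]]] | [And [Not true]]]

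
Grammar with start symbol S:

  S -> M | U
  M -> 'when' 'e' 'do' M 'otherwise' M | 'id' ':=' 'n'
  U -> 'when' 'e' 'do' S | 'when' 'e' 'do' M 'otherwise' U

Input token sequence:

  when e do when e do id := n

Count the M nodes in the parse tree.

[S [U when e do [S [U when e do [S [M id := n]]]]]]

1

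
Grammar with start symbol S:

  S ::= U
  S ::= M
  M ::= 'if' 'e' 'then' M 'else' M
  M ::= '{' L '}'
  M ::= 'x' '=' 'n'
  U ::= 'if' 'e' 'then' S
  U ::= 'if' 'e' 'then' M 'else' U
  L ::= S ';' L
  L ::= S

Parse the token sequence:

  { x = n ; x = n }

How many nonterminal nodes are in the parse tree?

8

[S [M { [L [S [M x = n]] ; [L [S [M x = n]]]] }]]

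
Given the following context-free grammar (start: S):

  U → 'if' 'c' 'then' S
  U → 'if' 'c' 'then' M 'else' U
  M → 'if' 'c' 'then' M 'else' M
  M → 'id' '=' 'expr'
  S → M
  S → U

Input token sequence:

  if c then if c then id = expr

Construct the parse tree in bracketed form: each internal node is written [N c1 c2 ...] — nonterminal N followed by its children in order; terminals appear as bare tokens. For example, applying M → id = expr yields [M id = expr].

S
U
if c then S
if c then U
if c then if c then S
if c then if c then M
if c then if c then id = expr

[S [U if c then [S [U if c then [S [M id = expr]]]]]]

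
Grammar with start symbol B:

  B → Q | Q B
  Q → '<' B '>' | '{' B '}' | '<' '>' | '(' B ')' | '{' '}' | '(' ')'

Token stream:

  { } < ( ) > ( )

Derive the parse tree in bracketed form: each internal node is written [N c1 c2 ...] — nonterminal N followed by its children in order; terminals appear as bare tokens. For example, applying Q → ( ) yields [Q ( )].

[B [Q { }] [B [Q < [B [Q ( )]] >] [B [Q ( )]]]]

B
Q B
{ } B
{ } Q B
{ } < B > B
{ } < Q > B
{ } < ( ) > B
{ } < ( ) > Q
{ } < ( ) > ( )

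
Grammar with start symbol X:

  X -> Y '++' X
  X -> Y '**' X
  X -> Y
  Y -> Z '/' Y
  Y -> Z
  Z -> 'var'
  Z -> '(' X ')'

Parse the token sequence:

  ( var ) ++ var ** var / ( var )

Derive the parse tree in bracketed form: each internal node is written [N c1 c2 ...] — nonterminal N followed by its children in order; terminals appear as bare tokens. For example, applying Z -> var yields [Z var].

[X [Y [Z ( [X [Y [Z var]]] )]] ++ [X [Y [Z var]] ** [X [Y [Z var] / [Y [Z ( [X [Y [Z var]]] )]]]]]]

X
Y ++ X
Z ++ X
( X ) ++ X
( Y ) ++ X
( Z ) ++ X
( var ) ++ X
( var ) ++ Y ** X
( var ) ++ Z ** X
( var ) ++ var ** X
( var ) ++ var ** Y
( var ) ++ var ** Z / Y
( var ) ++ var ** var / Y
( var ) ++ var ** var / Z
( var ) ++ var ** var / ( X )
( var ) ++ var ** var / ( Y )
( var ) ++ var ** var / ( Z )
( var ) ++ var ** var / ( var )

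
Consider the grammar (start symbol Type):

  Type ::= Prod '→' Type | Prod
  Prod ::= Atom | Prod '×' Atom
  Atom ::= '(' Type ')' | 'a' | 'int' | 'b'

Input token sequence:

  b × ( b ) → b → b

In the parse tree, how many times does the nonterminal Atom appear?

[Type [Prod [Prod [Atom b]] × [Atom ( [Type [Prod [Atom b]]] )]] → [Type [Prod [Atom b]] → [Type [Prod [Atom b]]]]]

5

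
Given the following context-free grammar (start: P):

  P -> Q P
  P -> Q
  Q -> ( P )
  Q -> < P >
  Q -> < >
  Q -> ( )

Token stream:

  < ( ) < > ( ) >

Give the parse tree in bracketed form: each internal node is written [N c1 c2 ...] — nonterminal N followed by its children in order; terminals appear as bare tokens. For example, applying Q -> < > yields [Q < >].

P
Q
< P >
< Q P >
< ( ) P >
< ( ) Q P >
< ( ) < > P >
< ( ) < > Q >
< ( ) < > ( ) >

[P [Q < [P [Q ( )] [P [Q < >] [P [Q ( )]]]] >]]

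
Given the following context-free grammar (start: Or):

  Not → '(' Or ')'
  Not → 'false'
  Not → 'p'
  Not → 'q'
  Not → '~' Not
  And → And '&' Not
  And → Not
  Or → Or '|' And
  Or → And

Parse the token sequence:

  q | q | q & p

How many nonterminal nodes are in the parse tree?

[Or [Or [Or [And [Not q]]] | [And [Not q]]] | [And [And [Not q]] & [Not p]]]

11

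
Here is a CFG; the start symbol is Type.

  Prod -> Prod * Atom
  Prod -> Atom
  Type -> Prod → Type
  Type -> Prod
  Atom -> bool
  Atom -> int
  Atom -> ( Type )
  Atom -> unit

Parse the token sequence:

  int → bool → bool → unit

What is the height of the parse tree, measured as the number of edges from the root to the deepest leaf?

[Type [Prod [Atom int]] → [Type [Prod [Atom bool]] → [Type [Prod [Atom bool]] → [Type [Prod [Atom unit]]]]]]

6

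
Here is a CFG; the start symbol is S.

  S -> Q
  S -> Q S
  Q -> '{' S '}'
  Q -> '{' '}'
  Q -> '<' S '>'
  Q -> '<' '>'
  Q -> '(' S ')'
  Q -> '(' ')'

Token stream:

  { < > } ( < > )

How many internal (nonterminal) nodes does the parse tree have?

[S [Q { [S [Q < >]] }] [S [Q ( [S [Q < >]] )]]]

8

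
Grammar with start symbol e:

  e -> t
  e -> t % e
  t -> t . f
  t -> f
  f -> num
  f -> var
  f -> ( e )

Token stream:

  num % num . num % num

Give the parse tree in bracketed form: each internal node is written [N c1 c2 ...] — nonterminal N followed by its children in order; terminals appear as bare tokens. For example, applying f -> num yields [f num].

e
t % e
f % e
num % e
num % t % e
num % t . f % e
num % f . f % e
num % num . f % e
num % num . num % e
num % num . num % t
num % num . num % f
num % num . num % num

[e [t [f num]] % [e [t [t [f num]] . [f num]] % [e [t [f num]]]]]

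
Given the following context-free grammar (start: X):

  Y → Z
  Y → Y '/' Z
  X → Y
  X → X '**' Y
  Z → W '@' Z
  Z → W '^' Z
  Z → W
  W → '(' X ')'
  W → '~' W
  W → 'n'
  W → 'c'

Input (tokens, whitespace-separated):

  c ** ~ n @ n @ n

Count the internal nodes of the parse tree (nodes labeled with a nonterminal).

13

[X [X [Y [Z [W c]]]] ** [Y [Z [W ~ [W n]] @ [Z [W n] @ [Z [W n]]]]]]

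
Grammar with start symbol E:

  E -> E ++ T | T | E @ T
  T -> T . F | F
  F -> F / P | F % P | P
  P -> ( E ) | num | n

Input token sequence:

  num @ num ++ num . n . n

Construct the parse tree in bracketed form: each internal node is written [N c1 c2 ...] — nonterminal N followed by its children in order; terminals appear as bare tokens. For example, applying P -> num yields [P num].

[E [E [E [T [F [P num]]]] @ [T [F [P num]]]] ++ [T [T [T [F [P num]]] . [F [P n]]] . [F [P n]]]]

E
E ++ T
E @ T ++ T
T @ T ++ T
F @ T ++ T
P @ T ++ T
num @ T ++ T
num @ F ++ T
num @ P ++ T
num @ num ++ T
num @ num ++ T . F
num @ num ++ T . F . F
num @ num ++ F . F . F
num @ num ++ P . F . F
num @ num ++ num . F . F
num @ num ++ num . P . F
num @ num ++ num . n . F
num @ num ++ num . n . P
num @ num ++ num . n . n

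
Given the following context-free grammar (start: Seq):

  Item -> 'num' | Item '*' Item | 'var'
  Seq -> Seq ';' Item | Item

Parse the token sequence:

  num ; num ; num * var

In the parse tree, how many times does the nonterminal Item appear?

5

[Seq [Seq [Seq [Item num]] ; [Item num]] ; [Item [Item num] * [Item var]]]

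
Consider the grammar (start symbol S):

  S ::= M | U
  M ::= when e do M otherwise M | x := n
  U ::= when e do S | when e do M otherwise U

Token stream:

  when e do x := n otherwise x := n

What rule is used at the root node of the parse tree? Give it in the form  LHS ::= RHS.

S ::= M

[S [M when e do [M x := n] otherwise [M x := n]]]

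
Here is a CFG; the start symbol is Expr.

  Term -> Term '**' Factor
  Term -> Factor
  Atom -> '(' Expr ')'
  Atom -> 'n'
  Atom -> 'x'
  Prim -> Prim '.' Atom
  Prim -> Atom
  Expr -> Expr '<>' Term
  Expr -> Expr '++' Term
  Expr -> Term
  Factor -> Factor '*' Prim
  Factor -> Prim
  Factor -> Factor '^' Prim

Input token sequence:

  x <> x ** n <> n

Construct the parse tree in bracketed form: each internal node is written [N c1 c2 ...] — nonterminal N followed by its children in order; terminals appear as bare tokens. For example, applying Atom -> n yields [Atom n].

[Expr [Expr [Expr [Term [Factor [Prim [Atom x]]]]] <> [Term [Term [Factor [Prim [Atom x]]]] ** [Factor [Prim [Atom n]]]]] <> [Term [Factor [Prim [Atom n]]]]]

Expr
Expr <> Term
Expr <> Term <> Term
Term <> Term <> Term
Factor <> Term <> Term
Prim <> Term <> Term
Atom <> Term <> Term
x <> Term <> Term
x <> Term ** Factor <> Term
x <> Factor ** Factor <> Term
x <> Prim ** Factor <> Term
x <> Atom ** Factor <> Term
x <> x ** Factor <> Term
x <> x ** Prim <> Term
x <> x ** Atom <> Term
x <> x ** n <> Term
x <> x ** n <> Factor
x <> x ** n <> Prim
x <> x ** n <> Atom
x <> x ** n <> n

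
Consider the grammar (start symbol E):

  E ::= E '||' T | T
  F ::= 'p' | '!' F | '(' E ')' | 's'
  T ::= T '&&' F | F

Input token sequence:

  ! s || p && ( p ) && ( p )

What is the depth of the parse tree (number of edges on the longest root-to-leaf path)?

[E [E [T [F ! [F s]]]] || [T [T [T [F p]] && [F ( [E [T [F p]]] )]] && [F ( [E [T [F p]]] )]]]

7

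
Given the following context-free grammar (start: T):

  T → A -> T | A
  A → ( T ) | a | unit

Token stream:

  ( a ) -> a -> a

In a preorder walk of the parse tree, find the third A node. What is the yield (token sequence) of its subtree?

[T [A ( [T [A a]] )] -> [T [A a] -> [T [A a]]]]

a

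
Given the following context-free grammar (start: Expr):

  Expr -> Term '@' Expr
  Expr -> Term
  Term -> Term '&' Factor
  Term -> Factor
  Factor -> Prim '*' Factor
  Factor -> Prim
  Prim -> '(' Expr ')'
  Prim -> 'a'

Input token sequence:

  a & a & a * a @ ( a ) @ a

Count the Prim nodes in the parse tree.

7

[Expr [Term [Term [Term [Factor [Prim a]]] & [Factor [Prim a]]] & [Factor [Prim a] * [Factor [Prim a]]]] @ [Expr [Term [Factor [Prim ( [Expr [Term [Factor [Prim a]]]] )]]] @ [Expr [Term [Factor [Prim a]]]]]]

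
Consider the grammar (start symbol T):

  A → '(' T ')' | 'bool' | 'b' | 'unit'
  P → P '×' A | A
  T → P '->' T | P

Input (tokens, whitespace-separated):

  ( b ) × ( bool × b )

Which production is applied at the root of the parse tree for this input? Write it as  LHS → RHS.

T → P

[T [P [P [A ( [T [P [A b]]] )]] × [A ( [T [P [P [A bool]] × [A b]]] )]]]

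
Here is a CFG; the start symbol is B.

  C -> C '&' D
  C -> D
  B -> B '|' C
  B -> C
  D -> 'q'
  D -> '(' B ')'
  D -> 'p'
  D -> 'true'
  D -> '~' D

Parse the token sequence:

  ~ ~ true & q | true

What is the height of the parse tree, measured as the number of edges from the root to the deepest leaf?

[B [B [C [C [D ~ [D ~ [D true]]]] & [D q]]] | [C [D true]]]

7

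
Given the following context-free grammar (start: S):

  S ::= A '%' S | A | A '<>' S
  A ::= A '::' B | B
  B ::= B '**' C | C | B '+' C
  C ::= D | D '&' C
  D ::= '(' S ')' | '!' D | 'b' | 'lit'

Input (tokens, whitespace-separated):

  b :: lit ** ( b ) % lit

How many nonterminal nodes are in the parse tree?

[S [A [A [B [C [D b]]]] :: [B [B [C [D lit]]] ** [C [D ( [S [A [B [C [D b]]]]] )]]]] % [S [A [B [C [D lit]]]]]]

22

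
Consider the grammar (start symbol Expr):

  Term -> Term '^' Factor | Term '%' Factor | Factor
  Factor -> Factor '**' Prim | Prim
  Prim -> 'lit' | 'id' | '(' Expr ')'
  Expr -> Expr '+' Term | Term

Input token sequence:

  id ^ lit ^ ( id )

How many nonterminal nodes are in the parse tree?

14

[Expr [Term [Term [Term [Factor [Prim id]]] ^ [Factor [Prim lit]]] ^ [Factor [Prim ( [Expr [Term [Factor [Prim id]]]] )]]]]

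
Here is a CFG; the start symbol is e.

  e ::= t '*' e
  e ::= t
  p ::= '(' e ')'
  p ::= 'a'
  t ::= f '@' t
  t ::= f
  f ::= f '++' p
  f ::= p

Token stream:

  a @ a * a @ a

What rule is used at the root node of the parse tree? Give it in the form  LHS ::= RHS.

e ::= t '*' e

[e [t [f [p a]] @ [t [f [p a]]]] * [e [t [f [p a]] @ [t [f [p a]]]]]]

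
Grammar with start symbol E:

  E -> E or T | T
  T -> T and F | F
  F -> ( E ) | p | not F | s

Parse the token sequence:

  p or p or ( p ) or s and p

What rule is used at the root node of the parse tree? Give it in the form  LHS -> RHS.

[E [E [E [E [T [F p]]] or [T [F p]]] or [T [F ( [E [T [F p]]] )]]] or [T [T [F s]] and [F p]]]

E -> E or T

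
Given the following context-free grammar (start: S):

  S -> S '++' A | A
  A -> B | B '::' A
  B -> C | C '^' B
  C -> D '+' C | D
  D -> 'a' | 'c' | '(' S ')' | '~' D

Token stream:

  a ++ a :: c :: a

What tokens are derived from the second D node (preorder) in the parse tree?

[S [S [A [B [C [D a]]]]] ++ [A [B [C [D a]]] :: [A [B [C [D c]]] :: [A [B [C [D a]]]]]]]

a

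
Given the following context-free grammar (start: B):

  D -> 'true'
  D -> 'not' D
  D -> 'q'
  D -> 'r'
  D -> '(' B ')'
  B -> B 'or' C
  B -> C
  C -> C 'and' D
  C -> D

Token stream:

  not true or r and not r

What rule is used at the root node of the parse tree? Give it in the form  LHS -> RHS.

[B [B [C [D not [D true]]]] or [C [C [D r]] and [D not [D r]]]]

B -> B 'or' C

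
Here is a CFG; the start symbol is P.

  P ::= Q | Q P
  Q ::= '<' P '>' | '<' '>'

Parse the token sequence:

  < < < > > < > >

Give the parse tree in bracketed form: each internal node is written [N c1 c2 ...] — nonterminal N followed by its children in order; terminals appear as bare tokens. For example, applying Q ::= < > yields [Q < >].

P
Q
< P >
< Q P >
< < P > P >
< < Q > P >
< < < > > P >
< < < > > Q >
< < < > > < > >

[P [Q < [P [Q < [P [Q < >]] >] [P [Q < >]]] >]]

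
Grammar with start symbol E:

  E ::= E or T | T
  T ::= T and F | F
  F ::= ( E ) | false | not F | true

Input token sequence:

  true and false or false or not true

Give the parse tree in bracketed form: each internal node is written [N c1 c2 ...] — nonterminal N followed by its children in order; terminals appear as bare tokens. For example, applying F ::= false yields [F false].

E
E or T
E or T or T
T or T or T
T and F or T or T
F and F or T or T
true and F or T or T
true and false or T or T
true and false or F or T
true and false or false or T
true and false or false or F
true and false or false or not F
true and false or false or not true

[E [E [E [T [T [F true]] and [F false]]] or [T [F false]]] or [T [F not [F true]]]]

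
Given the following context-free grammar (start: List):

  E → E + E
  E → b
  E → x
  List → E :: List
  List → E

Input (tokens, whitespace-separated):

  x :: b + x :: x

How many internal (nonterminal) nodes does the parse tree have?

[List [E x] :: [List [E [E b] + [E x]] :: [List [E x]]]]

8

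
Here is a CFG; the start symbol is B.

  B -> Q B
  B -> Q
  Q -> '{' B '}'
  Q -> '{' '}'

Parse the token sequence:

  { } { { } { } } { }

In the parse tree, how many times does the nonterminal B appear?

[B [Q { }] [B [Q { [B [Q { }] [B [Q { }]]] }] [B [Q { }]]]]

5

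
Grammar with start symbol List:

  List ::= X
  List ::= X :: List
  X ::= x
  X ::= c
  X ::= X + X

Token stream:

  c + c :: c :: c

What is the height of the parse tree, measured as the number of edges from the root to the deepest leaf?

[List [X [X c] + [X c]] :: [List [X c] :: [List [X c]]]]

4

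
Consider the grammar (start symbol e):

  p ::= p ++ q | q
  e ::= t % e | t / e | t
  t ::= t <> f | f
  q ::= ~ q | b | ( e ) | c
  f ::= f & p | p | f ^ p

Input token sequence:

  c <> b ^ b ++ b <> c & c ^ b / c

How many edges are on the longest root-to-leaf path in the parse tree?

7

[e [t [t [t [f [p [q c]]]] <> [f [f [p [q b]]] ^ [p [p [q b]] ++ [q b]]]] <> [f [f [f [p [q c]]] & [p [q c]]] ^ [p [q b]]]] / [e [t [f [p [q c]]]]]]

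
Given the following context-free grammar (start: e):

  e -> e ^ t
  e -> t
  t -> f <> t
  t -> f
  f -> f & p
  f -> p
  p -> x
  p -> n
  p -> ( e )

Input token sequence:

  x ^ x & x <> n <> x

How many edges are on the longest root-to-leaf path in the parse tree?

6

[e [e [t [f [p x]]]] ^ [t [f [f [p x]] & [p x]] <> [t [f [p n]] <> [t [f [p x]]]]]]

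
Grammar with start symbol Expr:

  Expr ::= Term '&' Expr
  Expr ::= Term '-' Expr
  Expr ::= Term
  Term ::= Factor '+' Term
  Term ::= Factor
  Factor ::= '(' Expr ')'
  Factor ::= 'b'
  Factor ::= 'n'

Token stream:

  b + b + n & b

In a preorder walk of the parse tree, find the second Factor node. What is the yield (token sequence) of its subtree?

[Expr [Term [Factor b] + [Term [Factor b] + [Term [Factor n]]]] & [Expr [Term [Factor b]]]]

b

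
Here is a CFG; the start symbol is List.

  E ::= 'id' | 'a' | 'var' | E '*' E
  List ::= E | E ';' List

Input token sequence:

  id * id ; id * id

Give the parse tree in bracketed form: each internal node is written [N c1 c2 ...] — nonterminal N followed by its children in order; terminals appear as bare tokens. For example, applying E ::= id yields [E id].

[List [E [E id] * [E id]] ; [List [E [E id] * [E id]]]]

List
E ; List
E * E ; List
id * E ; List
id * id ; List
id * id ; E
id * id ; E * E
id * id ; id * E
id * id ; id * id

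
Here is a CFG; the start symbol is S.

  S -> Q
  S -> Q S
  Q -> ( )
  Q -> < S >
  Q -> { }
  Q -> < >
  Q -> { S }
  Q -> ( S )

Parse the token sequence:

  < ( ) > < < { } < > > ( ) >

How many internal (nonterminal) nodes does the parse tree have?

14

[S [Q < [S [Q ( )]] >] [S [Q < [S [Q < [S [Q { }] [S [Q < >]]] >] [S [Q ( )]]] >]]]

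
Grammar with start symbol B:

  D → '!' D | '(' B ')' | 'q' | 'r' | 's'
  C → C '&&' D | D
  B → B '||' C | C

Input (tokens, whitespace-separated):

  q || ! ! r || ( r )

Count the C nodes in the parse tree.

4

[B [B [B [C [D q]]] || [C [D ! [D ! [D r]]]]] || [C [D ( [B [C [D r]]] )]]]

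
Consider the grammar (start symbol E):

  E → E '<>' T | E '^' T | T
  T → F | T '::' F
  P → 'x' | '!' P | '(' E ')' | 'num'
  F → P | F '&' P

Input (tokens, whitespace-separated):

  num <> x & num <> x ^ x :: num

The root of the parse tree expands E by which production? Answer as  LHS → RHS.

E → E '^' T

[E [E [E [E [T [F [P num]]]] <> [T [F [F [P x]] & [P num]]]] <> [T [F [P x]]]] ^ [T [T [F [P x]]] :: [F [P num]]]]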